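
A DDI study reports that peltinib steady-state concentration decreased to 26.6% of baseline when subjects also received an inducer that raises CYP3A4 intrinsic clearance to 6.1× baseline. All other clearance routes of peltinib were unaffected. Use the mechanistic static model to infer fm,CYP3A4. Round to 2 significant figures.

0.54

Call the CYP3A4 fraction fm. After the interaction, CL_new/CL_old = fm × 6.1 + (1 − fm).
Steady-state concentration ratio = 1 / (new CL fraction), so new CL fraction = 1 / 0.266 = 3.759.
fm × 6.1 + 1 − fm = 3.759  ⇒  fm × (6.1 − 1) = 2.759  ⇒  fm = 0.54.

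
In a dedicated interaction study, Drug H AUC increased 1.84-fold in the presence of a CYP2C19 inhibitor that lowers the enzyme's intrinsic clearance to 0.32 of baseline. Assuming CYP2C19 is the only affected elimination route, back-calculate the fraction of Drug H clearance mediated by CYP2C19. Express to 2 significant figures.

0.67

CL'/CL = 1 / 1.84 = 0.5435
0.32·fm + (1 − fm) = 0.5435
fm = (0.5435 − 1) / (0.32 − 1) = 0.67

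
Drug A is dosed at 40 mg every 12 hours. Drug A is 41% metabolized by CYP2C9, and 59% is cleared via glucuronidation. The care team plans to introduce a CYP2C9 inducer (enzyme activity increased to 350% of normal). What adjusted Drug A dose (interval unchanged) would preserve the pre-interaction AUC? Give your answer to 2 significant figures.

81 mg

CYP2C9: 0.41 × 3.5 = 1.435
Other: 0.59 (unchanged)
CL_new/CL_old = 1.435 + 0.59 = 2.025.
Css,avg = (dose rate)/CL, so holding Css fixed requires dose ∝ CL: 40 × 2.025 = 81 mg.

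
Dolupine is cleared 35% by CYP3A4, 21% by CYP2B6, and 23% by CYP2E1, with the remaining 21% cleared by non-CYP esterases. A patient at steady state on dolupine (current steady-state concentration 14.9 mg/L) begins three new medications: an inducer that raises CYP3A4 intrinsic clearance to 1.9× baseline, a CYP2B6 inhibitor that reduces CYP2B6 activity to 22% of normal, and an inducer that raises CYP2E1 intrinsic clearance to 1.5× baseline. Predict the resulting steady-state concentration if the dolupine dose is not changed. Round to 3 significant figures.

CYP3A4: 0.35 × 1.9 = 0.665
CYP2B6: 0.21 × 0.22 = 0.0462
CYP2E1: 0.23 × 1.5 = 0.345
Other: 0.21 (unchanged)
Relative clearance = 0.665 + 0.0462 + 0.345 + 0.21 = 1.2662.
Steady-state concentration ∝ 1/CL: new value = 14.9 / 1.2662 = 11.8 mg/L.

11.8 mg/L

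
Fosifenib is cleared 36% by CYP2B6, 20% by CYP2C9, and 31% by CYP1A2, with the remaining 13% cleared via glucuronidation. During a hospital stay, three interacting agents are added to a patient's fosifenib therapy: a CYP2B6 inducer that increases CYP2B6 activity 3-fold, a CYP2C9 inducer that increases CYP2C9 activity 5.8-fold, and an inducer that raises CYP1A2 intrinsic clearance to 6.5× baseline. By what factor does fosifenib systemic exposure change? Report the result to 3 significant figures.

0.228

The CYP2B6 pathway (36% of clearance) is boosted to 3× activity: 0.36 × 3 = 1.08.
The CYP2C9 pathway (20% of clearance) rises to 5.8× activity: 0.2 × 5.8 = 1.16.
The CYP1A2 pathway (31% of clearance) is boosted to 6.5× activity: 0.31 × 6.5 = 2.015.
Non-CYP routes (13%) are unchanged.
Relative clearance = 1.08 + 1.16 + 2.015 + 0.13 = 4.385.
Systemic exposure ∝ 1/CL: fold-change = 1 / 4.385 = 0.228.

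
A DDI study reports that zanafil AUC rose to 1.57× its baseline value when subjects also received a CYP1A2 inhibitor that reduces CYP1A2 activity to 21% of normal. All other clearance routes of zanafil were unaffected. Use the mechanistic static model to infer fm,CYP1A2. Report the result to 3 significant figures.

0.460

CL'/CL = 1 / 1.57 = 0.6369
0.21·fm + (1 − fm) = 0.6369
fm = (0.6369 − 1) / (0.21 − 1) = 0.460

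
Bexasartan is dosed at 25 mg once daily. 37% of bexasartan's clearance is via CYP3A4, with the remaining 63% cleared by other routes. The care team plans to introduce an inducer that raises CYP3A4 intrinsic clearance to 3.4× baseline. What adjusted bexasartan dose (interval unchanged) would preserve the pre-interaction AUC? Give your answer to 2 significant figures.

CYP3A4: 0.37 × 3.4 = 1.258
Other: 0.63 (unchanged)
CL_new/CL_old = 1.258 + 0.63 = 1.888.
Exposure is unchanged when dose changes in proportion to clearance. New dose = 25 mg × 1.888 = 47 mg.

47 mg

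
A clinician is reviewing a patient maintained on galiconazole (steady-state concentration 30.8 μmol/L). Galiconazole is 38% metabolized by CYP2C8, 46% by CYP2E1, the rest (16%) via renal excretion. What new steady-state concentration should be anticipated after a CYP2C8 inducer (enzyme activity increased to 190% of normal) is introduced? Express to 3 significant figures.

The CYP2C8 pathway (38% of clearance) is boosted to 1.9× activity: 0.38 × 1.9 = 0.722.
CYP2E1 (46%) and the residual 16% are unaffected.
New clearance relative to baseline: 0.722 + 0.46 + 0.16 = 1.342.
New steady-state concentration = baseline ÷ relative clearance = 30.8 / 1.342 = 23.0 μmol/L.

23.0 μmol/L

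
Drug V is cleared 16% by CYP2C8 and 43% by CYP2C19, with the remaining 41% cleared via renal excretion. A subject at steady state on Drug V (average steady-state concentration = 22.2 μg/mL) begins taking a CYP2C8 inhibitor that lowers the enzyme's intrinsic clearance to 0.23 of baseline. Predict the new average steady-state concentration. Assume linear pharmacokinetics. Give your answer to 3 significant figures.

25.3 μg/mL

The CYP2C8 pathway (16% of clearance) falls to 0.23× activity: 0.16 × 0.23 = 0.0368.
CYP2C19 (43%) and the residual 41% are unaffected.
New clearance relative to baseline: 0.0368 + 0.43 + 0.41 = 0.8768.
With dosing unchanged, average steady-state concentration scales as 1/CL: 22.2 / 0.8768 = 25.3 μg/mL.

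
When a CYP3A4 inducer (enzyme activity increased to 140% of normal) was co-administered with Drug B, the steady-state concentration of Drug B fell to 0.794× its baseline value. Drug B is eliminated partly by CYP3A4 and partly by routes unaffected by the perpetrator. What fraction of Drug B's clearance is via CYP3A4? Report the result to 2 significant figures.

0.65

CL'/CL = 1 / 0.794 = 1.259
1.4·fm + (1 − fm) = 1.259
fm = (1.259 − 1) / (1.4 − 1) = 0.65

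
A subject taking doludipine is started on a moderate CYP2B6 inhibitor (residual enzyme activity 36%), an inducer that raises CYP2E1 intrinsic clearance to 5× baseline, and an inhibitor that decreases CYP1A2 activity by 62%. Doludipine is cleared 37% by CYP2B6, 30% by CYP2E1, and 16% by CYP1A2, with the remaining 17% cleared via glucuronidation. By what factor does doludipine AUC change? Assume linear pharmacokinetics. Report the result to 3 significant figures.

CYP2B6: 0.37 × 0.36 = 0.1332
CYP2E1: 0.3 × 5 = 1.5
CYP1A2: 0.16 × 0.38 = 0.0608
Other: 0.17 (unchanged)
Relative clearance = 0.1332 + 1.5 + 0.0608 + 0.17 = 1.864.
AUC ∝ 1/CL: fold-change = 1 / 1.864 = 0.536.

0.536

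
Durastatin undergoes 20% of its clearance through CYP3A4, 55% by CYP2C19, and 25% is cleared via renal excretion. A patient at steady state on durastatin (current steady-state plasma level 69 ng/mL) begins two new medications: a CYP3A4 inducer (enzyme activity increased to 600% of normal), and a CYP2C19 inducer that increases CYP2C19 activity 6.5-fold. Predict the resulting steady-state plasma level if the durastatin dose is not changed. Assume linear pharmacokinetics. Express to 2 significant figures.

CYP3A4: 0.2 × 6 = 1.2
CYP2C19: 0.55 × 6.5 = 3.575
Other: 0.25 (unchanged)
New clearance relative to baseline: 1.2 + 3.575 + 0.25 = 5.025.
Dividing the baseline by the relative clearance: 69 / 5.025 = 14 ng/mL.

14 ng/mL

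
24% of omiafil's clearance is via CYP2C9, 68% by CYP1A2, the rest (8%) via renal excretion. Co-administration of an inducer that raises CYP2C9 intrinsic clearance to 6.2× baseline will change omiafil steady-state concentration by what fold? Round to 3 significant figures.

0.445

CYP2C9: 0.24 × 6.2 = 1.488
CYP1A2: 0.68 (unchanged)
Other: 0.08 (unchanged)
CL_new/CL_old = 1.488 + 0.68 + 0.08 = 2.248.
Steady-state concentration is inversely proportional to clearance, so the fold-change is 1 / 2.248 = 0.445.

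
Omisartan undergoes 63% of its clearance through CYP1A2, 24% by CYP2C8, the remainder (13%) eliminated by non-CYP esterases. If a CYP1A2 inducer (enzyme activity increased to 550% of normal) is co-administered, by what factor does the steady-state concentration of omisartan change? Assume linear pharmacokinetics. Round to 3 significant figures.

CYP1A2: 0.63 × 5.5 = 3.465
CYP2C8: 0.24 (unchanged)
Other: 0.13 (unchanged)
Relative clearance = 3.465 + 0.24 + 0.13 = 3.835.
Steady-state concentration ratio = CL_old/CL_new = 1 / 3.835 = 0.261.

0.261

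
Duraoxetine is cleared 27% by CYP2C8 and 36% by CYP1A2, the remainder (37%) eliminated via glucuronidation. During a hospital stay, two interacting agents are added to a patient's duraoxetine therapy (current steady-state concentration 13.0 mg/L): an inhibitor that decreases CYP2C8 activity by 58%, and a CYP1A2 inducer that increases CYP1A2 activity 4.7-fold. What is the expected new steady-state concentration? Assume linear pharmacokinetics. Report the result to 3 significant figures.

5.98 mg/L

CYP2C8: 0.27 × 0.42 = 0.1134
CYP1A2: 0.36 × 4.7 = 1.692
Other: 0.37 (unchanged)
New clearance relative to baseline: 0.1134 + 1.692 + 0.37 = 2.1754.
New steady-state concentration = 13.0 / 2.1754 = 5.98 mg/L (concentration scales inversely with clearance).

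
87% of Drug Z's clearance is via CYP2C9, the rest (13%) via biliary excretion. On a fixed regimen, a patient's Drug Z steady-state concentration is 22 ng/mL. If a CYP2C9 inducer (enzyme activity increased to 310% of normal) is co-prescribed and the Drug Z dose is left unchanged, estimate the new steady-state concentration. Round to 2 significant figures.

7.8 ng/mL

CYP2C9: 0.87 × 3.1 = 2.697
Other: 0.13 (unchanged)
New clearance relative to baseline: 2.697 + 0.13 = 2.827.
Steady-state concentration ∝ 1/CL, so new value = 22 / 2.827 = 7.8 ng/mL.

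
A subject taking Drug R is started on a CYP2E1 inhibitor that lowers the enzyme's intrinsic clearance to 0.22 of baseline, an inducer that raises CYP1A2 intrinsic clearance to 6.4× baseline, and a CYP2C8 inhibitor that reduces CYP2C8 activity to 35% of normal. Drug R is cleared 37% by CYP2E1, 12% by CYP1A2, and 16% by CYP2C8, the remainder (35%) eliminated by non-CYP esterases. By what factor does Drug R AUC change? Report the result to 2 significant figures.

The CYP2E1 pathway (37% of clearance) is reduced to 0.22× activity: 0.37 × 0.22 = 0.0814.
The CYP1A2 pathway (12% of clearance) increases to 6.4× activity: 0.12 × 6.4 = 0.768.
The CYP2C8 pathway (16% of clearance) is reduced to 0.35× activity: 0.16 × 0.35 = 0.056.
Non-CYP routes (35%) are unchanged.
New clearance relative to baseline: 0.0814 + 0.768 + 0.056 + 0.35 = 1.2554.
Because AUC varies inversely with clearance, the combined effect is 1 / 1.2554 = 0.80.

0.80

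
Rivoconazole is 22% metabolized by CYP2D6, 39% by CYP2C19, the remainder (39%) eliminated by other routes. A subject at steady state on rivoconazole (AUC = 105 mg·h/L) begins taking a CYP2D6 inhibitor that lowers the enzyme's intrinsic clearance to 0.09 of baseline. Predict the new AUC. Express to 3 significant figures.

131 mg·h/L

The CYP2D6 pathway (22% of clearance) falls to 0.09× activity: 0.22 × 0.09 = 0.0198.
CYP2C19 (39%) and the residual 39% are unaffected.
CL_new/CL_old = 0.0198 + 0.39 + 0.39 = 0.7998.
With dosing unchanged, AUC scales as 1/CL: 105 / 0.7998 = 131 mg·h/L.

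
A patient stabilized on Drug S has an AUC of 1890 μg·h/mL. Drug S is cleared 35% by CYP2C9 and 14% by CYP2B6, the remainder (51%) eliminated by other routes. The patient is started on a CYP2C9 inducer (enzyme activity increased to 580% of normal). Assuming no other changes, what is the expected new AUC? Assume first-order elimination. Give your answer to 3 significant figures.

The CYP2C9 pathway (35% of clearance) is boosted to 5.8× activity: 0.35 × 5.8 = 2.03.
CYP2B6 (14%) and the residual 51% are unaffected.
Relative clearance = 2.03 + 0.14 + 0.51 = 2.68.
New AUC = baseline ÷ relative clearance = 1890 / 2.68 = 705 μg·h/mL.

705 μg·h/mL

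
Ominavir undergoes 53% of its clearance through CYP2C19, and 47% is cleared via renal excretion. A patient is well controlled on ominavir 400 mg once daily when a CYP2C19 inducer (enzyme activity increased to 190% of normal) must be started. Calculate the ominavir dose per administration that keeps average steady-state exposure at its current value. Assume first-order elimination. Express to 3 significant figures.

The CYP2C19 pathway (53% of clearance) increases to 1.9× activity: 0.53 × 1.9 = 1.007.
Non-CYP routes (47%) are unchanged.
Relative clearance = 1.007 + 0.47 = 1.477.
Css,avg = (dose rate)/CL, so holding Css fixed requires dose ∝ CL: 400 × 1.477 = 591 mg.

591 mg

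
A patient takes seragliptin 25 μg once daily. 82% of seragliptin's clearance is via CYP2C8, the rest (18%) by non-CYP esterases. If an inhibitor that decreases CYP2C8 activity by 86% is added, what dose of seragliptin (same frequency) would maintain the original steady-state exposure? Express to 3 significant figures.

The CYP2C8 pathway (82% of clearance) is reduced to 0.14× activity: 0.82 × 0.14 = 0.1148.
The remaining 18% of clearance is unaffected.
CL_new/CL_old = 0.1148 + 0.18 = 0.2948.
To maintain the same steady-state level, dose must scale with clearance: new dose = 25 × 0.2948 = 7.37 μg.

7.37 μg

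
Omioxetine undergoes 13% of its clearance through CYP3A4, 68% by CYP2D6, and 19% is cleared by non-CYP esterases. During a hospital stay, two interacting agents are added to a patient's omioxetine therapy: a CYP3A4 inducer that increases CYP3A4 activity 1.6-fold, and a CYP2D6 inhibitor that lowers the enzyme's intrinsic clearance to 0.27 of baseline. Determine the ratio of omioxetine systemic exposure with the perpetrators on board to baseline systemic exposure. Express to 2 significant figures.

The CYP3A4 pathway (13% of clearance) increases to 1.6× activity: 0.13 × 1.6 = 0.208.
The CYP2D6 pathway (68% of clearance) is reduced to 0.27× activity: 0.68 × 0.27 = 0.1836.
Non-CYP routes (19%) are unchanged.
CL_new/CL_old = 0.208 + 0.1836 + 0.19 = 0.5816.
Because systemic exposure varies inversely with clearance, the combined effect is 1 / 0.5816 = 1.7.

1.7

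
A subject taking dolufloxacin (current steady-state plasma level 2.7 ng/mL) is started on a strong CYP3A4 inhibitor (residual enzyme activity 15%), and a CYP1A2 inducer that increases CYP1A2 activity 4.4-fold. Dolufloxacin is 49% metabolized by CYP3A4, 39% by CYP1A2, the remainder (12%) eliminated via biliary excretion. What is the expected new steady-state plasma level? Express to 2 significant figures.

The CYP3A4 pathway (49% of clearance) falls to 0.15× activity: 0.49 × 0.15 = 0.0735.
The CYP1A2 pathway (39% of clearance) rises to 4.4× activity: 0.39 × 4.4 = 1.716.
Non-CYP routes (12%) are unchanged.
CL_new/CL_old = 0.0735 + 1.716 + 0.12 = 1.9095.
Dividing the baseline by the relative clearance: 2.7 / 1.9095 = 1.4 ng/mL.

1.4 ng/mL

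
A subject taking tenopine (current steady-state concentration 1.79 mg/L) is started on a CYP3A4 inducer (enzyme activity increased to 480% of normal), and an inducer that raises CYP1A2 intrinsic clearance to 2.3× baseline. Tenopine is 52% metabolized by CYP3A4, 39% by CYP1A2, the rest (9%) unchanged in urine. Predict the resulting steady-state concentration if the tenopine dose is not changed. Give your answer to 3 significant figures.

0.514 mg/L

The CYP3A4 pathway (52% of clearance) is boosted to 4.8× activity: 0.52 × 4.8 = 2.496.
The CYP1A2 pathway (39% of clearance) rises to 2.3× activity: 0.39 × 2.3 = 0.897.
The remaining 9% of clearance is unaffected.
New clearance relative to baseline: 2.496 + 0.897 + 0.09 = 3.483.
Dividing the baseline by the relative clearance: 1.79 / 3.483 = 0.514 mg/L.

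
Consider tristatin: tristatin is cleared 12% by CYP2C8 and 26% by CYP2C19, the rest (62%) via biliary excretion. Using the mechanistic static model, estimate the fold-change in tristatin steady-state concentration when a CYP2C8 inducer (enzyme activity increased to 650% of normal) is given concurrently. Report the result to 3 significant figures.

CYP2C8: 0.12 × 6.5 = 0.78
CYP2C19: 0.26 (unchanged)
Other: 0.62 (unchanged)
New clearance relative to baseline: 0.78 + 0.26 + 0.62 = 1.66.
Since steady-state concentration ∝ 1/CL, the ratio is 1 / 1.66 = 0.602.

0.602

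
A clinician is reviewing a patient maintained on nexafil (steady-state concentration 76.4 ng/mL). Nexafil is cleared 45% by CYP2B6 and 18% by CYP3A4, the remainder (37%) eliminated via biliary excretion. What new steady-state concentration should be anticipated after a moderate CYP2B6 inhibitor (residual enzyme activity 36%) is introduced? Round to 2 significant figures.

The CYP2B6 pathway (45% of clearance) drops to 0.36× activity: 0.45 × 0.36 = 0.162.
CYP3A4 (18%) and the residual 37% are unaffected.
CL_new/CL_old = 0.162 + 0.18 + 0.37 = 0.712.
New steady-state concentration = baseline ÷ relative clearance = 76.4 / 0.712 = 1.1 × 10² ng/mL.

1.1 × 10² ng/mL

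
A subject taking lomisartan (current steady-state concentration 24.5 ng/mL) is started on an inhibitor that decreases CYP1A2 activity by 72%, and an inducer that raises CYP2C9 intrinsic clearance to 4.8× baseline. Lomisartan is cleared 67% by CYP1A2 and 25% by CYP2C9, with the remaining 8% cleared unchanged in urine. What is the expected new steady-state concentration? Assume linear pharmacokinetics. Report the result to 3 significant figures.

CYP1A2: 0.67 × 0.28 = 0.1876
CYP2C9: 0.25 × 4.8 = 1.2
Other: 0.08 (unchanged)
Relative clearance = 0.1876 + 1.2 + 0.08 = 1.4676.
Dividing the baseline by the relative clearance: 24.5 / 1.4676 = 16.7 ng/mL.

16.7 ng/mL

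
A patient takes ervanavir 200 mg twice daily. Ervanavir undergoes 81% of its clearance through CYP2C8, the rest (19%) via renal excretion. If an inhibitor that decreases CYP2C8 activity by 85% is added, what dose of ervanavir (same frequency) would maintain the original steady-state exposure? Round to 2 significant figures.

62 mg

The CYP2C8 pathway (81% of clearance) drops to 0.15× activity: 0.81 × 0.15 = 0.1215.
Non-CYP routes (19%) are unchanged.
Relative clearance = 0.1215 + 0.19 = 0.3115.
Exposure is unchanged when dose changes in proportion to clearance. New dose = 200 mg × 0.3115 = 62 mg.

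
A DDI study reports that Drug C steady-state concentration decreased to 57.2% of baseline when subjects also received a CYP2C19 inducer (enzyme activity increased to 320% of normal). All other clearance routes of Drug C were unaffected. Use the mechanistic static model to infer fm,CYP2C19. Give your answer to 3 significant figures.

0.340

CL'/CL = 1 / 0.572 = 1.748
3.2·fm + (1 − fm) = 1.748
fm = (1.748 − 1) / (3.2 − 1) = 0.340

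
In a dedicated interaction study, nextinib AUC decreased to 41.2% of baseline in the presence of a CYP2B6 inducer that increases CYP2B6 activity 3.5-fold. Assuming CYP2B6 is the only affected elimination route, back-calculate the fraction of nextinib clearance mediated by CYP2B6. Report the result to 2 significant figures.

0.57

CL'/CL = 1 / 0.412 = 2.427
3.5·fm + (1 − fm) = 2.427
fm = (2.427 − 1) / (3.5 − 1) = 0.57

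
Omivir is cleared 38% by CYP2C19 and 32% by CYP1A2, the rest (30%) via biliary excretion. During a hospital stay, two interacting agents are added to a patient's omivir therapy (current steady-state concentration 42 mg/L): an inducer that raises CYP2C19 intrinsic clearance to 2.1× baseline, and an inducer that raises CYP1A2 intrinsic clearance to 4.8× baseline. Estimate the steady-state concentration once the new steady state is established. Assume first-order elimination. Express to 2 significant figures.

16 mg/L

CYP2C19: 0.38 × 2.1 = 0.798
CYP1A2: 0.32 × 4.8 = 1.536
Other: 0.3 (unchanged)
New clearance relative to baseline: 0.798 + 1.536 + 0.3 = 2.634.
Steady-state concentration ∝ 1/CL: new value = 42 / 2.634 = 16 mg/L.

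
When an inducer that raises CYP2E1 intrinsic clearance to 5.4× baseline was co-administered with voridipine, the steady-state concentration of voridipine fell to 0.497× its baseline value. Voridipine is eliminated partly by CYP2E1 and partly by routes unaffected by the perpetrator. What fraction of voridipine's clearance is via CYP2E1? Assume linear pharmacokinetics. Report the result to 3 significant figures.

Write x for the fraction cleared via CYP2E1. The observed steady-state concentration change means clearance rose to 1/0.497 = 2.012 of baseline.
Only the CYP2E1 route changed, so 2.012 = x·5.4 + (1 − x), giving x = 0.230.

0.230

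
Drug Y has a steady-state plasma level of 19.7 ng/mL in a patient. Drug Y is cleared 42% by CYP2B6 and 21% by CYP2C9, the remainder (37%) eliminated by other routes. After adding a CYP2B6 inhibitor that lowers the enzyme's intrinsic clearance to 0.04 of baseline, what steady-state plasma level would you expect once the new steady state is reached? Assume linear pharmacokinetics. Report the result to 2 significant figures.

CYP2B6: 0.42 × 0.04 = 0.0168
CYP2C9: 0.21 (unchanged)
Other: 0.37 (unchanged)
CL_new/CL_old = 0.0168 + 0.21 + 0.37 = 0.5968.
New steady-state plasma level = baseline ÷ relative clearance = 19.7 / 0.5968 = 33 ng/mL.

33 ng/mL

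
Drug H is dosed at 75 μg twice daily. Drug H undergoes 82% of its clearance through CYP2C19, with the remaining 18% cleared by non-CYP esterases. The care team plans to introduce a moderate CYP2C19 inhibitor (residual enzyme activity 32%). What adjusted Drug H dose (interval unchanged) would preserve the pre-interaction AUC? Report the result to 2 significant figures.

33 μg

The CYP2C19 pathway (82% of clearance) falls to 0.32× activity: 0.82 × 0.32 = 0.2624.
Non-CYP routes (18%) are unchanged.
CL_new/CL_old = 0.2624 + 0.18 = 0.4424.
Exposure is unchanged when dose changes in proportion to clearance. New dose = 75 μg × 0.4424 = 33 μg.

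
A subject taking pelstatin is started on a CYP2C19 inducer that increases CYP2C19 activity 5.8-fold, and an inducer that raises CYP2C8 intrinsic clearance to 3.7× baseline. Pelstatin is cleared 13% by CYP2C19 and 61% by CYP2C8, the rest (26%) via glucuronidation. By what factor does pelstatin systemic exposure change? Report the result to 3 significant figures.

CYP2C19: 0.13 × 5.8 = 0.754
CYP2C8: 0.61 × 3.7 = 2.257
Other: 0.26 (unchanged)
New clearance relative to baseline: 0.754 + 2.257 + 0.26 = 3.271.
Net systemic exposure ratio = 1 / 3.271 = 0.306.

0.306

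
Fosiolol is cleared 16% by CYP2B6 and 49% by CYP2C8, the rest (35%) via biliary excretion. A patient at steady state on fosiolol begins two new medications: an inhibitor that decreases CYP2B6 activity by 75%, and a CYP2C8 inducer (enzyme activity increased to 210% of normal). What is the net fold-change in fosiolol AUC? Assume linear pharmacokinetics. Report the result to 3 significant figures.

The CYP2B6 pathway (16% of clearance) drops to 0.25× activity: 0.16 × 0.25 = 0.04.
The CYP2C8 pathway (49% of clearance) rises to 2.1× activity: 0.49 × 2.1 = 1.029.
The remaining 35% of clearance is unaffected.
Relative clearance = 0.04 + 1.029 + 0.35 = 1.419.
AUC ∝ 1/CL: fold-change = 1 / 1.419 = 0.705.

0.705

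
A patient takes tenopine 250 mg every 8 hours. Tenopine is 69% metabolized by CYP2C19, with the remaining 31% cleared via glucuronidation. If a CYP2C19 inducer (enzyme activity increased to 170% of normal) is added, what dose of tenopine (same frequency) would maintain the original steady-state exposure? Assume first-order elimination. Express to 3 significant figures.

371 mg

The CYP2C19 pathway (69% of clearance) increases to 1.7× activity: 0.69 × 1.7 = 1.173.
The remaining 31% of clearance is unaffected.
Relative clearance = 1.173 + 0.31 = 1.483.
Css,avg = (dose rate)/CL, so holding Css fixed requires dose ∝ CL: 250 × 1.483 = 371 mg.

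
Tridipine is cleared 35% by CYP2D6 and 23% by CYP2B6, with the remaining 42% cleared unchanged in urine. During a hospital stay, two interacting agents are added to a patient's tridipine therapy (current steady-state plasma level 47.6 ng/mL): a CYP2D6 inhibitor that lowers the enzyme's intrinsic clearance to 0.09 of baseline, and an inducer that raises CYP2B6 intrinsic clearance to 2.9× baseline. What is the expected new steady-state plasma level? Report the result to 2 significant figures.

43 ng/mL

CYP2D6: 0.35 × 0.09 = 0.0315
CYP2B6: 0.23 × 2.9 = 0.667
Other: 0.42 (unchanged)
New clearance relative to baseline: 0.0315 + 0.667 + 0.42 = 1.1185.
Dividing the baseline by the relative clearance: 47.6 / 1.1185 = 43 ng/mL.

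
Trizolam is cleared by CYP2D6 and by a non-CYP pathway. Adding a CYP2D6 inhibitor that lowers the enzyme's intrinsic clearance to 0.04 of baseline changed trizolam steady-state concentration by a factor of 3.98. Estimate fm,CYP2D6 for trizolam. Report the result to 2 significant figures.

0.78

CL'/CL = 1 / 3.98 = 0.2513
0.04·fm + (1 − fm) = 0.2513
fm = (0.2513 − 1) / (0.04 − 1) = 0.78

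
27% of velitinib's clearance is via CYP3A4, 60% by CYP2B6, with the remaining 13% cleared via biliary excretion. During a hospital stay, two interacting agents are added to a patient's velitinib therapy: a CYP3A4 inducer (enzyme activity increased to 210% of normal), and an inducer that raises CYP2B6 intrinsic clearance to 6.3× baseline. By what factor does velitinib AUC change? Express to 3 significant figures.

The CYP3A4 pathway (27% of clearance) rises to 2.1× activity: 0.27 × 2.1 = 0.567.
The CYP2B6 pathway (60% of clearance) increases to 6.3× activity: 0.6 × 6.3 = 3.78.
The remaining 13% of clearance is unaffected.
CL_new/CL_old = 0.567 + 3.78 + 0.13 = 4.477.
AUC ∝ 1/CL: fold-change = 1 / 4.477 = 0.223.

0.223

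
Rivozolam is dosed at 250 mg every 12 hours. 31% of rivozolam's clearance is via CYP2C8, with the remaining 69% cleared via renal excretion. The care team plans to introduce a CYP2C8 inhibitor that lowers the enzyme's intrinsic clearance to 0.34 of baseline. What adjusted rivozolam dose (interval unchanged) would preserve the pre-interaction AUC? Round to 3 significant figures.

CYP2C8: 0.31 × 0.34 = 0.1054
Other: 0.69 (unchanged)
Relative clearance = 0.1054 + 0.69 = 0.7954.
To maintain the same steady-state level, dose must scale with clearance: new dose = 250 × 0.7954 = 199 mg.

199 mg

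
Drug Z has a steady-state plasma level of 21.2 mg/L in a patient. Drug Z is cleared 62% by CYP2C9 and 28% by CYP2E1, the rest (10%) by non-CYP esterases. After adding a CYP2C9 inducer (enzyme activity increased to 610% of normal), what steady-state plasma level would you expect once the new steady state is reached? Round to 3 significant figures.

5.09 mg/L

The CYP2C9 pathway (62% of clearance) rises to 6.1× activity: 0.62 × 6.1 = 3.782.
CYP2E1 (28%) and the residual 10% are unaffected.
CL_new/CL_old = 3.782 + 0.28 + 0.1 = 4.162.
New steady-state plasma level = baseline ÷ relative clearance = 21.2 / 4.162 = 5.09 mg/L.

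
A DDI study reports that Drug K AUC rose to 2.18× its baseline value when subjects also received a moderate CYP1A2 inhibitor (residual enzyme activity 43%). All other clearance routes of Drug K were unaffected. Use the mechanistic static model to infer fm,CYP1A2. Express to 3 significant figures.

CL'/CL = 1 / 2.18 = 0.4587
0.43·fm + (1 − fm) = 0.4587
fm = (0.4587 − 1) / (0.43 − 1) = 0.950

0.950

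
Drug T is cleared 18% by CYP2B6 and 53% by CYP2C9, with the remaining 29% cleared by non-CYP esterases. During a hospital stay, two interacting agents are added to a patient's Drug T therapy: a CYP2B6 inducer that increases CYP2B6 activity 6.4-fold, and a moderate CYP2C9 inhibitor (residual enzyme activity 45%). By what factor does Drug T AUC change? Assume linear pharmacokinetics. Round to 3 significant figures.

The CYP2B6 pathway (18% of clearance) increases to 6.4× activity: 0.18 × 6.4 = 1.152.
The CYP2C9 pathway (53% of clearance) drops to 0.45× activity: 0.53 × 0.45 = 0.2385.
Non-CYP routes (29%) are unchanged.
Relative clearance = 1.152 + 0.2385 + 0.29 = 1.6805.
Because AUC varies inversely with clearance, the combined effect is 1 / 1.6805 = 0.595.

0.595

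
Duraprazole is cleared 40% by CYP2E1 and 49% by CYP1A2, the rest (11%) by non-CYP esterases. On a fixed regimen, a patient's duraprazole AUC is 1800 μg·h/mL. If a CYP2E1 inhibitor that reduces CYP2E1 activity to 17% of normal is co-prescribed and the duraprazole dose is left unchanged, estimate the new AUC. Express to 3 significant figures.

2.69 × 10³ μg·h/mL

The CYP2E1 pathway (40% of clearance) is reduced to 0.17× activity: 0.4 × 0.17 = 0.068.
CYP1A2 (49%) and the residual 11% are unaffected.
New clearance relative to baseline: 0.068 + 0.49 + 0.11 = 0.668.
With dosing unchanged, AUC scales as 1/CL: 1800 / 0.668 = 2.69 × 10³ μg·h/mL.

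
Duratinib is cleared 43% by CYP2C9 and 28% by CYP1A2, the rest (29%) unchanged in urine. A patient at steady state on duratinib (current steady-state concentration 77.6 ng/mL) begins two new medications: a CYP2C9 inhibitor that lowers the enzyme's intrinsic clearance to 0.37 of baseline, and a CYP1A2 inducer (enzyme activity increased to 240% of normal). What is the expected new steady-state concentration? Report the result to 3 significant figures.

69.2 ng/mL

CYP2C9: 0.43 × 0.37 = 0.1591
CYP1A2: 0.28 × 2.4 = 0.672
Other: 0.29 (unchanged)
Relative clearance = 0.1591 + 0.672 + 0.29 = 1.1211.
Dividing the baseline by the relative clearance: 77.6 / 1.1211 = 69.2 ng/mL.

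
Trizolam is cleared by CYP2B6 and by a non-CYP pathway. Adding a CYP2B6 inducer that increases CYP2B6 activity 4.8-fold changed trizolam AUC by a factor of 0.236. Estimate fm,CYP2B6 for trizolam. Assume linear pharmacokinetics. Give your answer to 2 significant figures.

Let fm be the CYP2B6 fraction. New clearance relative to baseline = fm × 4.8 + (1 − fm).
AUC ratio = 1 / (new CL fraction), so new CL fraction = 1 / 0.236 = 4.237.
fm × 4.8 + 1 − fm = 4.237  ⇒  fm × (4.8 − 1) = 3.237  ⇒  fm = 0.85.

0.85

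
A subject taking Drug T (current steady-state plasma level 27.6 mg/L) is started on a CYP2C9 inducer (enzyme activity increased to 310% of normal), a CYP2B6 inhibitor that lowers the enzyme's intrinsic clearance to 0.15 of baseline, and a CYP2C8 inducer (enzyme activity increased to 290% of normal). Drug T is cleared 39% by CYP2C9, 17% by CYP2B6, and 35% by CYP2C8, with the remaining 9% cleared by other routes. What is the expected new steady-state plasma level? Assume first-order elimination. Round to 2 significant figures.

The CYP2C9 pathway (39% of clearance) increases to 3.1× activity: 0.39 × 3.1 = 1.209.
The CYP2B6 pathway (17% of clearance) drops to 0.15× activity: 0.17 × 0.15 = 0.0255.
The CYP2C8 pathway (35% of clearance) increases to 2.9× activity: 0.35 × 2.9 = 1.015.
Non-CYP routes (9%) are unchanged.
Relative clearance = 1.209 + 0.0255 + 1.015 + 0.09 = 2.3395.
Steady-state plasma level ∝ 1/CL: new value = 27.6 / 2.3395 = 12 mg/L.

12 mg/L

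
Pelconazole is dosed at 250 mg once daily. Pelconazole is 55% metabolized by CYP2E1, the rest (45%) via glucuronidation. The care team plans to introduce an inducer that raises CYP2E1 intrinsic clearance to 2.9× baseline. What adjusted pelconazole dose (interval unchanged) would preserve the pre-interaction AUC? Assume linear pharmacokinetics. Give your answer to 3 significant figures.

The CYP2E1 pathway (55% of clearance) rises to 2.9× activity: 0.55 × 2.9 = 1.595.
Non-CYP routes (45%) are unchanged.
New clearance relative to baseline: 1.595 + 0.45 = 2.045.
Css,avg = (dose rate)/CL, so holding Css fixed requires dose ∝ CL: 250 × 2.045 = 511 mg.

511 mg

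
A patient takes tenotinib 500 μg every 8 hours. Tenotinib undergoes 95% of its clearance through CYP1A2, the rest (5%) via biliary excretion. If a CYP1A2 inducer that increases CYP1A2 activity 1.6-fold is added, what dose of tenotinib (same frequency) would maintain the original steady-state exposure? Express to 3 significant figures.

The CYP1A2 pathway (95% of clearance) increases to 1.6× activity: 0.95 × 1.6 = 1.52.
The remaining 5% of clearance is unaffected.
CL_new/CL_old = 1.52 + 0.05 = 1.57.
Exposure is unchanged when dose changes in proportion to clearance. New dose = 500 μg × 1.57 = 785 μg.

785 μg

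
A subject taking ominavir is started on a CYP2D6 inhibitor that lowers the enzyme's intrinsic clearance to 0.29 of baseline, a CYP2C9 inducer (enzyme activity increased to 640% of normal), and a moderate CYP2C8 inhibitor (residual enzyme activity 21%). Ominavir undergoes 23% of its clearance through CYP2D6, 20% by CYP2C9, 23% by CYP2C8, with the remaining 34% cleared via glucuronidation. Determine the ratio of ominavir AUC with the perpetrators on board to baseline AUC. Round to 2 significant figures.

0.58

The CYP2D6 pathway (23% of clearance) falls to 0.29× activity: 0.23 × 0.29 = 0.0667.
The CYP2C9 pathway (20% of clearance) rises to 6.4× activity: 0.2 × 6.4 = 1.28.
The CYP2C8 pathway (23% of clearance) falls to 0.21× activity: 0.23 × 0.21 = 0.0483.
Non-CYP routes (34%) are unchanged.
Relative clearance = 0.0667 + 1.28 + 0.0483 + 0.34 = 1.735.
Net AUC ratio = 1 / 1.735 = 0.58.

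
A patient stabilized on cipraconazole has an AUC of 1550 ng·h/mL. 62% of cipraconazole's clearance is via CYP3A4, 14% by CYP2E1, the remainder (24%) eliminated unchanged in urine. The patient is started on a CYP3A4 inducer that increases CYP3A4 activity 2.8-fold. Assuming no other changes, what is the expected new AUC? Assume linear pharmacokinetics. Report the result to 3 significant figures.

The CYP3A4 pathway (62% of clearance) rises to 2.8× activity: 0.62 × 2.8 = 1.736.
CYP2E1 (14%) and the residual 24% are unaffected.
New clearance relative to baseline: 1.736 + 0.14 + 0.24 = 2.116.
With dosing unchanged, AUC scales as 1/CL: 1550 / 2.116 = 733 ng·h/mL.

733 ng·h/mL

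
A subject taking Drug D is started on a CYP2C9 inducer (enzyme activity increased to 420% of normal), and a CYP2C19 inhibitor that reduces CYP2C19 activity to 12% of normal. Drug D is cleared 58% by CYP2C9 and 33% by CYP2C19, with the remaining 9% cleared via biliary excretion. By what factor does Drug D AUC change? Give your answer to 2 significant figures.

CYP2C9: 0.58 × 4.2 = 2.436
CYP2C19: 0.33 × 0.12 = 0.0396
Other: 0.09 (unchanged)
Relative clearance = 2.436 + 0.0396 + 0.09 = 2.5656.
Net AUC ratio = 1 / 2.5656 = 0.39.

0.39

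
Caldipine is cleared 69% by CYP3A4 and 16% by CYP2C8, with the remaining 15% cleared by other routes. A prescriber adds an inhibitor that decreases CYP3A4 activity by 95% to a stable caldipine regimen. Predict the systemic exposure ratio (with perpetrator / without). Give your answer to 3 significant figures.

CYP3A4: 0.69 × 0.05 = 0.0345
CYP2C8: 0.16 (unchanged)
Other: 0.15 (unchanged)
Relative clearance = 0.0345 + 0.16 + 0.15 = 0.3445.
Systemic exposure ratio = CL_old/CL_new = 1 / 0.3445 = 2.90.

2.90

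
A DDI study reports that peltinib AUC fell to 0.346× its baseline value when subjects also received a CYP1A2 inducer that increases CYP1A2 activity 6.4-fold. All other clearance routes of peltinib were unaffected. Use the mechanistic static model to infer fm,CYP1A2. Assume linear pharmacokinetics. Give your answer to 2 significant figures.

0.35

Write x for the fraction cleared via CYP1A2. The observed AUC change means clearance rose to 1/0.346 = 2.89 of baseline.
Only the CYP1A2 route changed, so 2.89 = x·6.4 + (1 − x), giving x = 0.35.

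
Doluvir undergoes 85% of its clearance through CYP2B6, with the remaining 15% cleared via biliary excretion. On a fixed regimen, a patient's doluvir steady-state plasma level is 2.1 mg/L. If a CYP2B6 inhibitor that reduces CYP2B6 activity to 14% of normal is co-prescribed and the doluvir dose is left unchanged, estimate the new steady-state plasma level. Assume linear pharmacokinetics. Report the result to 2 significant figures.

7.8 mg/L

The CYP2B6 pathway (85% of clearance) drops to 0.14× activity: 0.85 × 0.14 = 0.119.
The remaining 15% of clearance is unaffected.
Relative clearance = 0.119 + 0.15 = 0.269.
New steady-state plasma level = baseline ÷ relative clearance = 2.1 / 0.269 = 7.8 mg/L.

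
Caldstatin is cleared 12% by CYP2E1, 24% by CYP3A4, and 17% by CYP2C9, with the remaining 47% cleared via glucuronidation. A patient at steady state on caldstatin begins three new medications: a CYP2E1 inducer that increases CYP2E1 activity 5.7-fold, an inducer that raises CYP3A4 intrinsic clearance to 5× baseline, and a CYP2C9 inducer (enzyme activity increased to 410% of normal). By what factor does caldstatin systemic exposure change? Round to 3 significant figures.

0.328

CYP2E1: 0.12 × 5.7 = 0.684
CYP3A4: 0.24 × 5 = 1.2
CYP2C9: 0.17 × 4.1 = 0.697
Other: 0.47 (unchanged)
Relative clearance = 0.684 + 1.2 + 0.697 + 0.47 = 3.051.
Net systemic exposure ratio = 1 / 3.051 = 0.328.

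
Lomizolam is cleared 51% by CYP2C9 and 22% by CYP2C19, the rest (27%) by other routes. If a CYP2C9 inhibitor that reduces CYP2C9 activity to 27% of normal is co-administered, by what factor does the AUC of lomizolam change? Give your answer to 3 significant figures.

The CYP2C9 pathway (51% of clearance) is reduced to 0.27× activity: 0.51 × 0.27 = 0.1377.
CYP2C19 (22%) and the residual 27% are unaffected.
Relative clearance = 0.1377 + 0.22 + 0.27 = 0.6277.
AUC ratio = CL_old/CL_new = 1 / 0.6277 = 1.59.

1.59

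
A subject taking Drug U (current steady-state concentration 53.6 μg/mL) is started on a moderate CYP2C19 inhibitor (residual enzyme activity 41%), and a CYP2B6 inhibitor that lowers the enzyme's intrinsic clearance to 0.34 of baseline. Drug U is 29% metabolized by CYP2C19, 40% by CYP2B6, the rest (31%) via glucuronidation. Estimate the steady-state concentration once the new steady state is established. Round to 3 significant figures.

94.9 μg/mL

The CYP2C19 pathway (29% of clearance) falls to 0.41× activity: 0.29 × 0.41 = 0.1189.
The CYP2B6 pathway (40% of clearance) falls to 0.34× activity: 0.4 × 0.34 = 0.136.
The remaining 31% of clearance is unaffected.
Relative clearance = 0.1189 + 0.136 + 0.31 = 0.5649.
New steady-state concentration = 53.6 / 0.5649 = 94.9 μg/mL (concentration scales inversely with clearance).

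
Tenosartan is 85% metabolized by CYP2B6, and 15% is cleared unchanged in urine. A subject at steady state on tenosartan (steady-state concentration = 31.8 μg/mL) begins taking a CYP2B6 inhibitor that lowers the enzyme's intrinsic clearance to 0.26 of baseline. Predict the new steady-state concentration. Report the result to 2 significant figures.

86 μg/mL

The CYP2B6 pathway (85% of clearance) falls to 0.26× activity: 0.85 × 0.26 = 0.221.
The remaining 15% of clearance is unaffected.
Relative clearance = 0.221 + 0.15 = 0.371.
New steady-state concentration = baseline ÷ relative clearance = 31.8 / 0.371 = 86 μg/mL.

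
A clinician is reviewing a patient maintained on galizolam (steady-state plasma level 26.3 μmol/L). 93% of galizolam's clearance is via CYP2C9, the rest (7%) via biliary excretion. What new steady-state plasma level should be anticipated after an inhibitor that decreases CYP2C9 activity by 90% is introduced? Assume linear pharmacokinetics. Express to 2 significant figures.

CYP2C9: 0.93 × 0.1 = 0.093
Other: 0.07 (unchanged)
CL_new/CL_old = 0.093 + 0.07 = 0.163.
Steady-state plasma level ∝ 1/CL, so new value = 26.3 / 0.163 = 1.6 × 10² μmol/L.

1.6 × 10² μmol/L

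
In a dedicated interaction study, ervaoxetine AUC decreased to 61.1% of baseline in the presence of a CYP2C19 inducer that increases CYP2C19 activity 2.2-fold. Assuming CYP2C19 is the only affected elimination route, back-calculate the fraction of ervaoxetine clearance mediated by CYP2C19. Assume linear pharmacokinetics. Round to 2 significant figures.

CL'/CL = 1 / 0.611 = 1.637
2.2·fm + (1 − fm) = 1.637
fm = (1.637 − 1) / (2.2 − 1) = 0.53

0.53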